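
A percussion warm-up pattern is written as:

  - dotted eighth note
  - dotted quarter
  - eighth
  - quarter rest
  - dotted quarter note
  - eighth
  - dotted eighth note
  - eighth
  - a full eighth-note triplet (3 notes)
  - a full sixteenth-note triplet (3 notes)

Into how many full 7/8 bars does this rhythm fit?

2

One bar of 7/8 = 14 sixteenth notes.
Convert each value to sixteenth notes: dotted eighth note = 3; dotted quarter = 6; eighth = 2; quarter rest = 4; dotted quarter note = 6; eighth = 2; dotted eighth note = 3; eighth = 2; a full eighth-note triplet (3 notes) (three triplet eighths span one quarter) = 4; a full sixteenth-note triplet (3 notes) (three triplet sixteenths span one eighth) = 2.
Sum: 3 + 6 + 2 + 4 + 6 + 2 + 3 + 2 + 4 + 2 = 34.
34 ÷ 14 = 2 complete bars with 6 left over.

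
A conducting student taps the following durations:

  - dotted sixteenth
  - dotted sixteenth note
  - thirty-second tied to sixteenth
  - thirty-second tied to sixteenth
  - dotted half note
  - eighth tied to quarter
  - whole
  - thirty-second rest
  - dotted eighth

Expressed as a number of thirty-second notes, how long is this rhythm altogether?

Each duration in thirty-second notes: dotted sixteenth = 3; dotted sixteenth note = 3; thirty-second tied to sixteenth (thirty-second + sixteenth) = 3; thirty-second tied to sixteenth (thirty-second + sixteenth) = 3; dotted half note = 24; eighth tied to quarter (eighth + quarter) = 12; whole = 32; thirty-second rest = 1; dotted eighth = 6.
Altogether 3 + 3 + 3 + 3 + 24 + 12 + 32 + 1 + 6 = 87 thirty-second notes.

87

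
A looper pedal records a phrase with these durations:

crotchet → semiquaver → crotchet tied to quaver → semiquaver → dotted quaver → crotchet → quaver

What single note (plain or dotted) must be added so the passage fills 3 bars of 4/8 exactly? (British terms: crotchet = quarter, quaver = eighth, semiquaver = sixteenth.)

dotted eighth note

3 bars of 4/8 = 24 sixteenth notes.
In sixteenth notes: crotchet = 4; semiquaver = 1; crotchet tied to quaver (crotchet + quaver) = 6; semiquaver = 1; dotted quaver = 3; crotchet = 4; quaver = 2.
Total: 4 + 1 + 6 + 1 + 3 + 4 + 2 = 21.
Remaining: 24 − 21 = 3 sixteenth notes, which is a dotted eighth note.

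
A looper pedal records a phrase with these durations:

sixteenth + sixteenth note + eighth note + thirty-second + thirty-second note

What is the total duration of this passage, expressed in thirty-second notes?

10

Convert each value to thirty-second notes: sixteenth = 2; sixteenth note = 2; eighth note = 4; thirty-second = 1; thirty-second note = 1.
Sum: 2 + 2 + 4 + 1 + 1 = 10 thirty-second notes.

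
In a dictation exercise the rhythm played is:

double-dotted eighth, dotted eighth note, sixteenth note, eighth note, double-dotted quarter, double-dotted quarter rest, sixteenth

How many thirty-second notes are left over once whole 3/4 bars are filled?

One bar of 3/4 = 24 thirty-second notes.
Each duration in thirty-second notes: double-dotted eighth = 7; dotted eighth note = 6; sixteenth note = 2; eighth note = 4; double-dotted quarter = 14; double-dotted quarter rest = 14; sixteenth = 2.
Adding: 7 + 6 + 2 + 4 + 14 + 14 + 2 = 49.
49 ÷ 24 = 2 complete bars with 1 thirty-second note remaining.

1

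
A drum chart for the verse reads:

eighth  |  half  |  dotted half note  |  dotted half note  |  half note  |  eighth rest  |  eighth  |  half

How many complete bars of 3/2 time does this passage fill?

2

One bar of 3/2 = 12 eighth notes.
Convert each value to eighth notes: eighth = 1; half = 4; dotted half note = 6; dotted half note = 6; half note = 4; eighth rest = 1; eighth = 1; half = 4.
Altogether 1 + 4 + 6 + 6 + 4 + 1 + 1 + 4 = 27.
27 ÷ 12 = 2 complete bars with 3 left over.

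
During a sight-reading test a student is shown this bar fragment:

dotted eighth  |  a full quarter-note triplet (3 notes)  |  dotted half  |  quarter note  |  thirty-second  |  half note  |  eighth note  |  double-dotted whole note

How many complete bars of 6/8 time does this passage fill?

5

One bar of 6/8 = 24 thirty-second notes.
Convert each value to thirty-second notes: dotted eighth = 6; a full quarter-note triplet (3 notes) (three triplet quarters span one half) = 16; dotted half = 24; quarter note = 8; thirty-second = 1; half note = 16; eighth note = 4; double-dotted whole note = 56.
Adding: 6 + 16 + 24 + 8 + 1 + 16 + 4 + 56 = 131.
131 ÷ 24 = 5 complete bars with 11 left over.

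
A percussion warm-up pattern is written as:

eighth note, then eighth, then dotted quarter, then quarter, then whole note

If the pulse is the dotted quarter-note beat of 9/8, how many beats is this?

5

One dotted quarter-note beat = 3 eighth notes.
Express everything in eighth notes: eighth note = 1; eighth = 1; dotted quarter = 3; quarter = 2; whole note = 8.
Total: 1 + 1 + 3 + 2 + 8 = 15.
15 ÷ 3 = 5 beats.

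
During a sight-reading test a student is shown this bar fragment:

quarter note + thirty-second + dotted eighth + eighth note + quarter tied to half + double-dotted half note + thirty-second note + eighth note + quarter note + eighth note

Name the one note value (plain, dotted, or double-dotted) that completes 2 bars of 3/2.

2 bars of 3/2 = 96 thirty-second notes.
Convert each value to thirty-second notes: quarter note = 8; thirty-second = 1; dotted eighth = 6; eighth note = 4; quarter tied to half (quarter + half) = 24; double-dotted half note = 28; thirty-second note = 1; eighth note = 4; quarter note = 8; eighth note = 4.
Adding: 8 + 1 + 6 + 4 + 24 + 28 + 1 + 4 + 8 + 4 = 88.
Remaining: 96 − 88 = 8 thirty-second notes, which is a quarter note.

quarter note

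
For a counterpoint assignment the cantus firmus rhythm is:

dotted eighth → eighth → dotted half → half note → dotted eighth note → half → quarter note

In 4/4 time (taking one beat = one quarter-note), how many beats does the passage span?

One quarter-note beat = 4 sixteenth notes.
Convert each value to sixteenth notes: dotted eighth = 3; eighth = 2; dotted half = 12; half note = 8; dotted eighth note = 3; half = 8; quarter note = 4.
Sum: 3 + 2 + 12 + 8 + 3 + 8 + 4 = 40.
40 ÷ 4 = 10 beats.

10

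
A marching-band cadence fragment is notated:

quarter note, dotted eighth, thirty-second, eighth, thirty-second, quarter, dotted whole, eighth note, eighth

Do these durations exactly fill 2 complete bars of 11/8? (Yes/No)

One bar of 11/8 = 44 thirty-second notes, so 2 bars = 88.
Working in thirty-second notes: quarter note = 8; dotted eighth = 6; thirty-second = 1; eighth = 4; thirty-second = 1; quarter = 8; dotted whole = 48; eighth note = 4; eighth = 4.
Altogether 8 + 6 + 1 + 4 + 1 + 8 + 48 + 4 + 4 = 84.
84 falls short of 88, so the answer is No.

No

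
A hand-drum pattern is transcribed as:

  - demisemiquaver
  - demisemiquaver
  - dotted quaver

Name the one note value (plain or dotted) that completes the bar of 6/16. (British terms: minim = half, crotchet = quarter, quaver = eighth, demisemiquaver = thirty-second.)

The bar of 6/16 = 12 thirty-second notes.
Express everything in thirty-second notes: demisemiquaver = 1; demisemiquaver = 1; dotted quaver = 6.
Total: 1 + 1 + 6 = 8.
Remaining: 12 − 8 = 4 thirty-second notes, which is a eighth note.

eighth note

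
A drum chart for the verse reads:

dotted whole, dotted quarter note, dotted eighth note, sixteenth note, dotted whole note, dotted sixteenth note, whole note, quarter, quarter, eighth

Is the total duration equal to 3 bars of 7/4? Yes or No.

One bar of 7/4 = 56 thirty-second notes, so 3 bars = 168.
Each duration in thirty-second notes: dotted whole = 48; dotted quarter note = 12; dotted eighth note = 6; sixteenth note = 2; dotted whole note = 48; dotted sixteenth note = 3; whole note = 32; quarter = 8; quarter = 8; eighth = 4.
Total: 48 + 12 + 6 + 2 + 48 + 3 + 32 + 8 + 8 + 4 = 171.
171 exceeds 168, so the answer is No.

No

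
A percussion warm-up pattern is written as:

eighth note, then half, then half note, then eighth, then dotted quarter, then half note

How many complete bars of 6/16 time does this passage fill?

One bar of 6/16 = 3 eighth notes.
Express everything in eighth notes: eighth note = 1; half = 4; half note = 4; eighth = 1; dotted quarter = 3; half note = 4.
Total: 1 + 4 + 4 + 1 + 3 + 4 = 17.
17 ÷ 3 = 5 complete bars with 2 left over.

5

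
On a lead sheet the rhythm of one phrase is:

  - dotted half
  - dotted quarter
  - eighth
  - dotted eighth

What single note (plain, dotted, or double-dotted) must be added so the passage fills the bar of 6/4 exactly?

sixteenth note

The bar of 6/4 = 24 sixteenth notes.
In sixteenth notes: dotted half = 12; dotted quarter = 6; eighth = 2; dotted eighth = 3.
Total: 12 + 6 + 2 + 3 = 23.
Remaining: 24 − 23 = 1 sixteenth note, which is a sixteenth note.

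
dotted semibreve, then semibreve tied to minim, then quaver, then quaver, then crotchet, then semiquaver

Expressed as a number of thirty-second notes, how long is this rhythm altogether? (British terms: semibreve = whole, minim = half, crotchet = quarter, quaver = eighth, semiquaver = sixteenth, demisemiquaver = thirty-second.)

114

Convert each value to thirty-second notes: dotted semibreve = 48; semibreve tied to minim (semibreve + minim) = 48; quaver = 4; quaver = 4; crotchet = 8; semiquaver = 2.
Sum: 48 + 48 + 4 + 4 + 8 + 2 = 114 thirty-second notes.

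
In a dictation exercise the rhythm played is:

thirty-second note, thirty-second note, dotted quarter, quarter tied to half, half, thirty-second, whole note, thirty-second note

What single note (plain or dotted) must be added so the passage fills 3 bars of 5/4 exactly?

3 bars of 5/4 = 120 thirty-second notes.
Working in thirty-second notes: thirty-second note = 1; thirty-second note = 1; dotted quarter = 12; quarter tied to half (quarter + half) = 24; half = 16; thirty-second = 1; whole note = 32; thirty-second note = 1.
Altogether 1 + 1 + 12 + 24 + 16 + 1 + 32 + 1 = 88.
Remaining: 120 − 88 = 32 thirty-second notes, which is a whole note.

whole note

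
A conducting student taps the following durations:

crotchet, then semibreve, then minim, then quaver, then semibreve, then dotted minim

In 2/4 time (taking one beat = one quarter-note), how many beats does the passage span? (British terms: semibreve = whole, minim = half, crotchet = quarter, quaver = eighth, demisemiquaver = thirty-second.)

One quarter-note beat = 2 eighth notes.
Convert each value to eighth notes: crotchet = 2; semibreve = 8; minim = 4; quaver = 1; semibreve = 8; dotted minim = 6.
Altogether 2 + 8 + 4 + 1 + 8 + 6 = 29.
29 ÷ 2 = 14.5 beats.

14.5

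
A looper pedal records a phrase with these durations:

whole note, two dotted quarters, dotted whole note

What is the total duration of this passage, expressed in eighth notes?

26

Each duration in eighth notes: whole note = 8; dotted quarter = 3; dotted quarter = 3; dotted whole note = 12.
Total: 8 + 3 + 3 + 12 = 26 eighth notes.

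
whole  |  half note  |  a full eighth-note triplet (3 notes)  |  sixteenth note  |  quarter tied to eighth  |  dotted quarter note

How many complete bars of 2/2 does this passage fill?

One bar of 2/2 = 16 sixteenth notes.
Convert each value to sixteenth notes: whole = 16; half note = 8; a full eighth-note triplet (3 notes) (three triplet eighths span one quarter) = 4; sixteenth note = 1; quarter tied to eighth (quarter + eighth) = 6; dotted quarter note = 6.
Adding: 16 + 8 + 4 + 1 + 6 + 6 = 41.
41 ÷ 16 = 2 complete bars with 9 left over.

2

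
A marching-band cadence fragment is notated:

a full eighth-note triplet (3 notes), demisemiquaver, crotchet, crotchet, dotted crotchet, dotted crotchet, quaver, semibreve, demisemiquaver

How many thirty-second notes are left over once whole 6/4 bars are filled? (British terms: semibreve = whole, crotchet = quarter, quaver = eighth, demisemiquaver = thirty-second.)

38

One bar of 6/4 = 48 thirty-second notes.
Convert each value to thirty-second notes: a full eighth-note triplet (3 notes) (three triplet eighths span one quarter) = 8; demisemiquaver = 1; crotchet = 8; crotchet = 8; dotted crotchet = 12; dotted crotchet = 12; quaver = 4; semibreve = 32; demisemiquaver = 1.
Sum: 8 + 1 + 8 + 8 + 12 + 12 + 4 + 32 + 1 = 86.
86 ÷ 48 = 1 complete bar with 38 thirty-second notes remaining.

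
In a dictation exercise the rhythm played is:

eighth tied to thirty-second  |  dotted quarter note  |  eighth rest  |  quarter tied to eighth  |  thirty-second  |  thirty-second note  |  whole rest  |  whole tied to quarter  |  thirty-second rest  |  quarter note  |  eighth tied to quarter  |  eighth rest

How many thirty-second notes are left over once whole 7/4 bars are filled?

20

One bar of 7/4 = 56 thirty-second notes.
In thirty-second notes: eighth tied to thirty-second (eighth + thirty-second) = 5; dotted quarter note = 12; eighth rest = 4; quarter tied to eighth (quarter + eighth) = 12; thirty-second = 1; thirty-second note = 1; whole rest = 32; whole tied to quarter (whole + quarter) = 40; thirty-second rest = 1; quarter note = 8; eighth tied to quarter (eighth + quarter) = 12; eighth rest = 4.
Sum: 5 + 12 + 4 + 12 + 1 + 1 + 32 + 40 + 1 + 8 + 12 + 4 = 132.
132 ÷ 56 = 2 complete bars with 20 thirty-second notes remaining.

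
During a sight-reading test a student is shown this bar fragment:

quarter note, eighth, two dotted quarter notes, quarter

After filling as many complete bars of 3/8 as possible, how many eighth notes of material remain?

2

One bar of 3/8 = 3 eighth notes.
Convert each value to eighth notes: quarter note = 2; eighth = 1; dotted quarter note = 3; dotted quarter note = 3; quarter = 2.
Sum: 2 + 1 + 3 + 3 + 2 = 11.
11 ÷ 3 = 3 complete bars with 2 eighth notes remaining.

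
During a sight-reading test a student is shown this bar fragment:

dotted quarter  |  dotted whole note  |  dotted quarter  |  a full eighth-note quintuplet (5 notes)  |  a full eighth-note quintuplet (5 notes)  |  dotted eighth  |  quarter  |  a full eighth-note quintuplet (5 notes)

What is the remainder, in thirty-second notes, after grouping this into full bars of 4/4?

6

One bar of 4/4 = 16 sixteenth notes.
Working in sixteenth notes: dotted quarter = 6; dotted whole note = 24; dotted quarter = 6; a full eighth-note quintuplet (5 notes) (five quintuplet eighths span one half) = 8; a full eighth-note quintuplet (5 notes) (five quintuplet eighths span one half) = 8; dotted eighth = 3; quarter = 4; a full eighth-note quintuplet (5 notes) (five quintuplet eighths span one half) = 8.
Altogether 6 + 24 + 6 + 8 + 8 + 3 + 4 + 8 = 67.
67 ÷ 16 = 4 complete bars with 3 sixteenth notes remaining = 6 thirty-second notes.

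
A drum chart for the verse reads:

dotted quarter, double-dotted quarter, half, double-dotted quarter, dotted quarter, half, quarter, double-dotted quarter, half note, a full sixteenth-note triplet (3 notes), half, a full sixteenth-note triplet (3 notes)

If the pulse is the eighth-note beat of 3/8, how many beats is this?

One eighth-note beat = 2 sixteenth notes.
Express everything in sixteenth notes: dotted quarter = 6; double-dotted quarter = 7; half = 8; double-dotted quarter = 7; dotted quarter = 6; half = 8; quarter = 4; double-dotted quarter = 7; half note = 8; a full sixteenth-note triplet (3 notes) (three triplet sixteenths span one eighth) = 2; half = 8; a full sixteenth-note triplet (3 notes) (three triplet sixteenths span one eighth) = 2.
Altogether 6 + 7 + 8 + 7 + 6 + 8 + 4 + 7 + 8 + 2 + 8 + 2 = 73.
73 ÷ 2 = 36.5 beats.

36.5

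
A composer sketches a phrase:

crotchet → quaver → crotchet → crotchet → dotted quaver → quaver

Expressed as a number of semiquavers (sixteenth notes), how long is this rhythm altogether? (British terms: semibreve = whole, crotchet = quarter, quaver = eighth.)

In sixteenth notes: crotchet = 4; quaver = 2; crotchet = 4; crotchet = 4; dotted quaver = 3; quaver = 2.
Total: 4 + 2 + 4 + 4 + 3 + 2 = 19 sixteenth notes.

19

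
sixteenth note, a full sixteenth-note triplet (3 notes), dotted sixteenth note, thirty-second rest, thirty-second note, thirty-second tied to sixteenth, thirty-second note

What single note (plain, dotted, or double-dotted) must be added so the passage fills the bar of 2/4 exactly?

thirty-second note

The bar of 2/4 = 16 thirty-second notes.
In thirty-second notes: sixteenth note = 2; a full sixteenth-note triplet (3 notes) (three triplet sixteenths span one eighth) = 4; dotted sixteenth note = 3; thirty-second rest = 1; thirty-second note = 1; thirty-second tied to sixteenth (thirty-second + sixteenth) = 3; thirty-second note = 1.
Adding: 2 + 4 + 3 + 1 + 1 + 3 + 1 = 15.
Remaining: 16 − 15 = 1 thirty-second note, which is a thirty-second note.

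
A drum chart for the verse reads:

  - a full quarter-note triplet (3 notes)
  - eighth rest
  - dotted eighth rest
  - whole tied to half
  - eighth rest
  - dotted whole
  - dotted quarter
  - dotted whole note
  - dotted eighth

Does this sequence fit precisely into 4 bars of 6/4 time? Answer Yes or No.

One bar of 6/4 = 24 sixteenth notes, so 4 bars = 96.
Working in sixteenth notes: a full quarter-note triplet (3 notes) (three triplet quarters span one half) = 8; eighth rest = 2; dotted eighth rest = 3; whole tied to half (whole + half) = 24; eighth rest = 2; dotted whole = 24; dotted quarter = 6; dotted whole note = 24; dotted eighth = 3.
Altogether 8 + 2 + 3 + 24 + 2 + 24 + 6 + 24 + 3 = 96.
96 equals 96, so the answer is Yes.

Yes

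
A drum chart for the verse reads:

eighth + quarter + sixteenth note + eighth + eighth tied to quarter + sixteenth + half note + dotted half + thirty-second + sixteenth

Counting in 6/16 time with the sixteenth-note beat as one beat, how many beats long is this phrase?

One sixteenth-note beat = 2 thirty-second notes.
Working in thirty-second notes: eighth = 4; quarter = 8; sixteenth note = 2; eighth = 4; eighth tied to quarter (eighth + quarter) = 12; sixteenth = 2; half note = 16; dotted half = 24; thirty-second = 1; sixteenth = 2.
Sum: 4 + 8 + 2 + 4 + 12 + 2 + 16 + 24 + 1 + 2 = 75.
75 ÷ 2 = 37.5 beats.

37.5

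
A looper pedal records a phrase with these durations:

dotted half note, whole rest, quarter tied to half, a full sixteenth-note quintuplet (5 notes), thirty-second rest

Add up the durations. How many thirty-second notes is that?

89

Working in thirty-second notes: dotted half note = 24; whole rest = 32; quarter tied to half (quarter + half) = 24; a full sixteenth-note quintuplet (5 notes) (five quintuplet sixteenths span one quarter) = 8; thirty-second rest = 1.
Adding: 24 + 32 + 24 + 8 + 1 = 89 thirty-second notes.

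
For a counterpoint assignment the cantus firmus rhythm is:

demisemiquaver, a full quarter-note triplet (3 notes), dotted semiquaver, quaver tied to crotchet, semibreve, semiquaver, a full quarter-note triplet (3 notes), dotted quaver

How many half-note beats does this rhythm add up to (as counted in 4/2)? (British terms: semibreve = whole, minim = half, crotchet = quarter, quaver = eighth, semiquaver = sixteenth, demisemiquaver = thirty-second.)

One half-note beat = 16 thirty-second notes.
Working in thirty-second notes: demisemiquaver = 1; a full quarter-note triplet (3 notes) (three triplet quarters span one half) = 16; dotted semiquaver = 3; quaver tied to crotchet (quaver + crotchet) = 12; semibreve = 32; semiquaver = 2; a full quarter-note triplet (3 notes) (three triplet quarters span one half) = 16; dotted quaver = 6.
Total: 1 + 16 + 3 + 12 + 32 + 2 + 16 + 6 = 88.
88 ÷ 16 = 5.5 beats.

5.5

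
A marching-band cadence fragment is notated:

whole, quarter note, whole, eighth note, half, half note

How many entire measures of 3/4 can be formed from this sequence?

4

One bar of 3/4 = 6 eighth notes.
Each duration in eighth notes: whole = 8; quarter note = 2; whole = 8; eighth note = 1; half = 4; half note = 4.
Adding: 8 + 2 + 8 + 1 + 4 + 4 = 27.
27 ÷ 6 = 4 complete bars with 3 left over.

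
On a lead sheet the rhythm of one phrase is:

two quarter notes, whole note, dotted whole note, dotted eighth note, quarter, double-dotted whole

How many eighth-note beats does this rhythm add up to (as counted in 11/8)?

One eighth-note beat = 2 sixteenth notes.
Convert each value to sixteenth notes: quarter note = 4; quarter note = 4; whole note = 16; dotted whole note = 24; dotted eighth note = 3; quarter = 4; double-dotted whole = 28.
Sum: 4 + 4 + 16 + 24 + 3 + 4 + 28 = 83.
83 ÷ 2 = 41.5 beats.

41.5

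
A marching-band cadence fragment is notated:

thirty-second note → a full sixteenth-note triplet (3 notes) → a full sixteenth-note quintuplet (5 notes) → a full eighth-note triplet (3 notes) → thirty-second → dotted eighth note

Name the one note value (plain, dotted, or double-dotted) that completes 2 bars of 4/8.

eighth note

2 bars of 4/8 = 32 thirty-second notes.
Convert each value to thirty-second notes: thirty-second note = 1; a full sixteenth-note triplet (3 notes) (three triplet sixteenths span one eighth) = 4; a full sixteenth-note quintuplet (5 notes) (five quintuplet sixteenths span one quarter) = 8; a full eighth-note triplet (3 notes) (three triplet eighths span one quarter) = 8; thirty-second = 1; dotted eighth note = 6.
Total: 1 + 4 + 8 + 8 + 1 + 6 = 28.
Remaining: 32 − 28 = 4 thirty-second notes, which is a eighth note.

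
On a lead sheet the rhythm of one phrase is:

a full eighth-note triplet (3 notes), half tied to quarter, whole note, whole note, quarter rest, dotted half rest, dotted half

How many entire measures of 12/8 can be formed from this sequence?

3

One bar of 12/8 = 6 quarter notes.
In quarter notes: a full eighth-note triplet (3 notes) (three triplet eighths span one quarter) = 1; half tied to quarter (half + quarter) = 3; whole note = 4; whole note = 4; quarter rest = 1; dotted half rest = 3; dotted half = 3.
Sum: 1 + 3 + 4 + 4 + 1 + 3 + 3 = 19.
19 ÷ 6 = 3 complete bars with 1 left over.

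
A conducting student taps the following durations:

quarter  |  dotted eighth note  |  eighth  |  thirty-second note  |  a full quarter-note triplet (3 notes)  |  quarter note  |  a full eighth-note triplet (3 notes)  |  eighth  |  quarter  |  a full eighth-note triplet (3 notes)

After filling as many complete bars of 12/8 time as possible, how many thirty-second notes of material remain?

One bar of 12/8 = 48 thirty-second notes.
Express everything in thirty-second notes: quarter = 8; dotted eighth note = 6; eighth = 4; thirty-second note = 1; a full quarter-note triplet (3 notes) (three triplet quarters span one half) = 16; quarter note = 8; a full eighth-note triplet (3 notes) (three triplet eighths span one quarter) = 8; eighth = 4; quarter = 8; a full eighth-note triplet (3 notes) (three triplet eighths span one quarter) = 8.
Total: 8 + 6 + 4 + 1 + 16 + 8 + 8 + 4 + 8 + 8 = 71.
71 ÷ 48 = 1 complete bar with 23 thirty-second notes remaining.

23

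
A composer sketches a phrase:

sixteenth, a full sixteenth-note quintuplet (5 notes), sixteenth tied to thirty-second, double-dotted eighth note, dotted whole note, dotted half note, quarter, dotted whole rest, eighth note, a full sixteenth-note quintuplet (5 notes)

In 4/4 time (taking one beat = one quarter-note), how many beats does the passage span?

One quarter-note beat = 8 thirty-second notes.
Express everything in thirty-second notes: sixteenth = 2; a full sixteenth-note quintuplet (5 notes) (five quintuplet sixteenths span one quarter) = 8; sixteenth tied to thirty-second (sixteenth + thirty-second) = 3; double-dotted eighth note = 7; dotted whole note = 48; dotted half note = 24; quarter = 8; dotted whole rest = 48; eighth note = 4; a full sixteenth-note quintuplet (5 notes) (five quintuplet sixteenths span one quarter) = 8.
Sum: 2 + 8 + 3 + 7 + 48 + 24 + 8 + 48 + 4 + 8 = 160.
160 ÷ 8 = 20 beats.

20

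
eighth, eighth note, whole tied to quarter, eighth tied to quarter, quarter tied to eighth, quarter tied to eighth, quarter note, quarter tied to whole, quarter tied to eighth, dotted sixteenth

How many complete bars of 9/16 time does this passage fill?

8

One bar of 9/16 = 18 thirty-second notes.
Working in thirty-second notes: eighth = 4; eighth note = 4; whole tied to quarter (whole + quarter) = 40; eighth tied to quarter (eighth + quarter) = 12; quarter tied to eighth (quarter + eighth) = 12; quarter tied to eighth (quarter + eighth) = 12; quarter note = 8; quarter tied to whole (quarter + whole) = 40; quarter tied to eighth (quarter + eighth) = 12; dotted sixteenth = 3.
Sum: 4 + 4 + 40 + 12 + 12 + 12 + 8 + 40 + 12 + 3 = 147.
147 ÷ 18 = 8 complete bars with 3 left over.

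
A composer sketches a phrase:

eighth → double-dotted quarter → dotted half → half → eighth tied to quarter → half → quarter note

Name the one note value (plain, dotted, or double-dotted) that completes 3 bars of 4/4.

3 bars of 4/4 = 48 sixteenth notes.
Each duration in sixteenth notes: eighth = 2; double-dotted quarter = 7; dotted half = 12; half = 8; eighth tied to quarter (eighth + quarter) = 6; half = 8; quarter note = 4.
Adding: 2 + 7 + 12 + 8 + 6 + 8 + 4 = 47.
Remaining: 48 − 47 = 1 sixteenth note, which is a sixteenth note.

sixteenth note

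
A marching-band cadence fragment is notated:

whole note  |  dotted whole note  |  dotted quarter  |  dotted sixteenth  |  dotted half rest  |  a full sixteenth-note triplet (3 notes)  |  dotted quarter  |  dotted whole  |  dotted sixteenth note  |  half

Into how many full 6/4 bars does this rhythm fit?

One bar of 6/4 = 48 thirty-second notes.
Each duration in thirty-second notes: whole note = 32; dotted whole note = 48; dotted quarter = 12; dotted sixteenth = 3; dotted half rest = 24; a full sixteenth-note triplet (3 notes) (three triplet sixteenths span one eighth) = 4; dotted quarter = 12; dotted whole = 48; dotted sixteenth note = 3; half = 16.
Sum: 32 + 48 + 12 + 3 + 24 + 4 + 12 + 48 + 3 + 16 = 202.
202 ÷ 48 = 4 complete bars with 10 left over.

4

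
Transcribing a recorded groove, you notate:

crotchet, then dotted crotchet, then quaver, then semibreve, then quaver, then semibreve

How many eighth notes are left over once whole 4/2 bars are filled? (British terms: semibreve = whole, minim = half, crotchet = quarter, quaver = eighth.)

7

One bar of 4/2 = 16 eighth notes.
Each duration in eighth notes: crotchet = 2; dotted crotchet = 3; quaver = 1; semibreve = 8; quaver = 1; semibreve = 8.
Altogether 2 + 3 + 1 + 8 + 1 + 8 = 23.
23 ÷ 16 = 1 complete bar with 7 eighth notes remaining.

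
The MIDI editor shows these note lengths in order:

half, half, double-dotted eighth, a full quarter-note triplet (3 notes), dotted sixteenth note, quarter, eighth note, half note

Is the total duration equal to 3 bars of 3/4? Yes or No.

No

One bar of 3/4 = 24 thirty-second notes, so 3 bars = 72.
Working in thirty-second notes: half = 16; half = 16; double-dotted eighth = 7; a full quarter-note triplet (3 notes) (three triplet quarters span one half) = 16; dotted sixteenth note = 3; quarter = 8; eighth note = 4; half note = 16.
Sum: 16 + 16 + 7 + 16 + 3 + 8 + 4 + 16 = 86.
86 exceeds 72, so the answer is No.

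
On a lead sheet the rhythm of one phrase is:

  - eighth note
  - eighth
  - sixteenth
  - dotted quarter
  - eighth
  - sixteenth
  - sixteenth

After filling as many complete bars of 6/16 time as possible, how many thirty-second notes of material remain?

One bar of 6/16 = 6 sixteenth notes.
Express everything in sixteenth notes: eighth note = 2; eighth = 2; sixteenth = 1; dotted quarter = 6; eighth = 2; sixteenth = 1; sixteenth = 1.
Sum: 2 + 2 + 1 + 6 + 2 + 1 + 1 = 15.
15 ÷ 6 = 2 complete bars with 3 sixteenth notes remaining = 6 thirty-second notes.

6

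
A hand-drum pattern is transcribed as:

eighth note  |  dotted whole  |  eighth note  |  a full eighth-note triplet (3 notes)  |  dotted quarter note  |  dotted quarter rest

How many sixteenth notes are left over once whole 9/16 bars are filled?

One bar of 9/16 = 9 sixteenth notes.
Convert each value to sixteenth notes: eighth note = 2; dotted whole = 24; eighth note = 2; a full eighth-note triplet (3 notes) (three triplet eighths span one quarter) = 4; dotted quarter note = 6; dotted quarter rest = 6.
Total: 2 + 24 + 2 + 4 + 6 + 6 = 44.
44 ÷ 9 = 4 complete bars with 8 sixteenth notes remaining.

8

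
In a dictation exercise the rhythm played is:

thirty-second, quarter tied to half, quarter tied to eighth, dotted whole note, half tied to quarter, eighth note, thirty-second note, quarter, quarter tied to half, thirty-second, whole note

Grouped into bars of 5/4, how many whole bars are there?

4

One bar of 5/4 = 40 thirty-second notes.
In thirty-second notes: thirty-second = 1; quarter tied to half (quarter + half) = 24; quarter tied to eighth (quarter + eighth) = 12; dotted whole note = 48; half tied to quarter (half + quarter) = 24; eighth note = 4; thirty-second note = 1; quarter = 8; quarter tied to half (quarter + half) = 24; thirty-second = 1; whole note = 32.
Adding: 1 + 24 + 12 + 48 + 24 + 4 + 1 + 8 + 24 + 1 + 32 = 179.
179 ÷ 40 = 4 complete bars with 19 left over.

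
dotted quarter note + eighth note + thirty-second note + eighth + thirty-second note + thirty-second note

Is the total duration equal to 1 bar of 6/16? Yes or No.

One bar of 6/16 = 12 thirty-second notes.
Convert each value to thirty-second notes: dotted quarter note = 12; eighth note = 4; thirty-second note = 1; eighth = 4; thirty-second note = 1; thirty-second note = 1.
Total: 12 + 4 + 1 + 4 + 1 + 1 = 23.
23 exceeds 12, so the answer is No.

No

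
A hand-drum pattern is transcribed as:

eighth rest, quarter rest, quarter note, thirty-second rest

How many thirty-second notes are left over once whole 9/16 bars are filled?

3

One bar of 9/16 = 18 thirty-second notes.
Each duration in thirty-second notes: eighth rest = 4; quarter rest = 8; quarter note = 8; thirty-second rest = 1.
Total: 4 + 8 + 8 + 1 = 21.
21 ÷ 18 = 1 complete bar with 3 thirty-second notes remaining.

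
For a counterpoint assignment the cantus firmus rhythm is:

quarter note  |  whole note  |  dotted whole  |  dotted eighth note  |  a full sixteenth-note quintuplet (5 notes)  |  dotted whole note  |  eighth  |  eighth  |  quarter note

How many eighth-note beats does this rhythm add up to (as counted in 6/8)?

41.5

One eighth-note beat = 2 sixteenth notes.
In sixteenth notes: quarter note = 4; whole note = 16; dotted whole = 24; dotted eighth note = 3; a full sixteenth-note quintuplet (5 notes) (five quintuplet sixteenths span one quarter) = 4; dotted whole note = 24; eighth = 2; eighth = 2; quarter note = 4.
Altogether 4 + 16 + 24 + 3 + 4 + 24 + 2 + 2 + 4 = 83.
83 ÷ 2 = 41.5 beats.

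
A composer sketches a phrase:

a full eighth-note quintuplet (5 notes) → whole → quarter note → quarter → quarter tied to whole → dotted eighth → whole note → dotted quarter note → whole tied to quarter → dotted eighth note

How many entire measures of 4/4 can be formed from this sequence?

One bar of 4/4 = 16 sixteenth notes.
Convert each value to sixteenth notes: a full eighth-note quintuplet (5 notes) (five quintuplet eighths span one half) = 8; whole = 16; quarter note = 4; quarter = 4; quarter tied to whole (quarter + whole) = 20; dotted eighth = 3; whole note = 16; dotted quarter note = 6; whole tied to quarter (whole + quarter) = 20; dotted eighth note = 3.
Total: 8 + 16 + 4 + 4 + 20 + 3 + 16 + 6 + 20 + 3 = 100.
100 ÷ 16 = 6 complete bars with 4 left over.

6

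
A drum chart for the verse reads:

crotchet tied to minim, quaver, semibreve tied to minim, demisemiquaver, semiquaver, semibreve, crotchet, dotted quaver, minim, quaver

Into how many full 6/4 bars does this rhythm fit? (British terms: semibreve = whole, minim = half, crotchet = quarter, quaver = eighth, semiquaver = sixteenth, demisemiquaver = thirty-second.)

3

One bar of 6/4 = 48 thirty-second notes.
Convert each value to thirty-second notes: crotchet tied to minim (crotchet + minim) = 24; quaver = 4; semibreve tied to minim (semibreve + minim) = 48; demisemiquaver = 1; semiquaver = 2; semibreve = 32; crotchet = 8; dotted quaver = 6; minim = 16; quaver = 4.
Adding: 24 + 4 + 48 + 1 + 2 + 32 + 8 + 6 + 16 + 4 = 145.
145 ÷ 48 = 3 complete bars with 1 left over.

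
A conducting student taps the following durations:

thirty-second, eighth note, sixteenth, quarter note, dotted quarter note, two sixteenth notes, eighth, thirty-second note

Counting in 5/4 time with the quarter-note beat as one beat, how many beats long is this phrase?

One quarter-note beat = 8 thirty-second notes.
Working in thirty-second notes: thirty-second = 1; eighth note = 4; sixteenth = 2; quarter note = 8; dotted quarter note = 12; sixteenth note = 2; sixteenth note = 2; eighth = 4; thirty-second note = 1.
Sum: 1 + 4 + 2 + 8 + 12 + 2 + 2 + 4 + 1 = 36.
36 ÷ 8 = 4.5 beats.

4.5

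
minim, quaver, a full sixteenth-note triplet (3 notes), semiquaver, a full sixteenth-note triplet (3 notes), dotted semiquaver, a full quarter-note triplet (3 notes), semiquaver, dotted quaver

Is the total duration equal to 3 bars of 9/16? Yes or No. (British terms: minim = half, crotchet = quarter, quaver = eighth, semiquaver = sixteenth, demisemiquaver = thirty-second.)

One bar of 9/16 = 18 thirty-second notes, so 3 bars = 54.
Express everything in thirty-second notes: minim = 16; quaver = 4; a full sixteenth-note triplet (3 notes) (three triplet sixteenths span one eighth) = 4; semiquaver = 2; a full sixteenth-note triplet (3 notes) (three triplet sixteenths span one eighth) = 4; dotted semiquaver = 3; a full quarter-note triplet (3 notes) (three triplet quarters span one half) = 16; semiquaver = 2; dotted quaver = 6.
Adding: 16 + 4 + 4 + 2 + 4 + 3 + 16 + 2 + 6 = 57.
57 exceeds 54, so the answer is No.

No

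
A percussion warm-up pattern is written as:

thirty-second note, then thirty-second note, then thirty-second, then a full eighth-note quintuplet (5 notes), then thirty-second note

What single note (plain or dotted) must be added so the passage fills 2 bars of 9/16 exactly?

2 bars of 9/16 = 36 thirty-second notes.
Express everything in thirty-second notes: thirty-second note = 1; thirty-second note = 1; thirty-second = 1; a full eighth-note quintuplet (5 notes) (five quintuplet eighths span one half) = 16; thirty-second note = 1.
Total: 1 + 1 + 1 + 16 + 1 = 20.
Remaining: 36 − 20 = 16 thirty-second notes, which is a half note.

half note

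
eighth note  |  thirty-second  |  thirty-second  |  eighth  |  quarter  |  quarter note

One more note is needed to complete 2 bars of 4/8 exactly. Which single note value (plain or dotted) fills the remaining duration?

2 bars of 4/8 = 32 thirty-second notes.
Express everything in thirty-second notes: eighth note = 4; thirty-second = 1; thirty-second = 1; eighth = 4; quarter = 8; quarter note = 8.
Total: 4 + 1 + 1 + 4 + 8 + 8 = 26.
Remaining: 32 − 26 = 6 thirty-second notes, which is a dotted eighth note.

dotted eighth note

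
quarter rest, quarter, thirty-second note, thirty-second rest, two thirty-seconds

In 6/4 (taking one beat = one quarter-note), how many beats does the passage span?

2.5

One quarter-note beat = 8 thirty-second notes.
Each duration in thirty-second notes: quarter rest = 8; quarter = 8; thirty-second note = 1; thirty-second rest = 1; thirty-second = 1; thirty-second = 1.
Adding: 8 + 8 + 1 + 1 + 1 + 1 = 20.
20 ÷ 8 = 2.5 beats.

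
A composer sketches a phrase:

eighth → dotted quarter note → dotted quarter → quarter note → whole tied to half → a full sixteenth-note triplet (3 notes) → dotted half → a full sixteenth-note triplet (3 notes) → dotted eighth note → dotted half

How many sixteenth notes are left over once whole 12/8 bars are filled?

1

One bar of 12/8 = 24 sixteenth notes.
In sixteenth notes: eighth = 2; dotted quarter note = 6; dotted quarter = 6; quarter note = 4; whole tied to half (whole + half) = 24; a full sixteenth-note triplet (3 notes) (three triplet sixteenths span one eighth) = 2; dotted half = 12; a full sixteenth-note triplet (3 notes) (three triplet sixteenths span one eighth) = 2; dotted eighth note = 3; dotted half = 12.
Sum: 2 + 6 + 6 + 4 + 24 + 2 + 12 + 2 + 3 + 12 = 73.
73 ÷ 24 = 3 complete bars with 1 sixteenth note remaining.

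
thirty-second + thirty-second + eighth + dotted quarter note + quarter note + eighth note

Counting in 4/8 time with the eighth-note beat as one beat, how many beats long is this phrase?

One eighth-note beat = 4 thirty-second notes.
Convert each value to thirty-second notes: thirty-second = 1; thirty-second = 1; eighth = 4; dotted quarter note = 12; quarter note = 8; eighth note = 4.
Adding: 1 + 1 + 4 + 12 + 8 + 4 = 30.
30 ÷ 4 = 7.5 beats.

7.5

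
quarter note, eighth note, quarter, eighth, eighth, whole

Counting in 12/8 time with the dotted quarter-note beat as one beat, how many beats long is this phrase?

One dotted quarter-note beat = 3 eighth notes.
Working in eighth notes: quarter note = 2; eighth note = 1; quarter = 2; eighth = 1; eighth = 1; whole = 8.
Sum: 2 + 1 + 2 + 1 + 1 + 8 = 15.
15 ÷ 3 = 5 beats.

5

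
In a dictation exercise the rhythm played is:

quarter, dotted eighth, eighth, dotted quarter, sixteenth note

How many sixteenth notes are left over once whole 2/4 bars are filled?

One bar of 2/4 = 8 sixteenth notes.
In sixteenth notes: quarter = 4; dotted eighth = 3; eighth = 2; dotted quarter = 6; sixteenth note = 1.
Altogether 4 + 3 + 2 + 6 + 1 = 16.
16 ÷ 8 = 2 complete bars with 0 sixteenth notes remaining.

0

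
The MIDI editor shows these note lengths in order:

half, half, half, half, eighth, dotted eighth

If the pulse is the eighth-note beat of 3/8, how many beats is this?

One eighth-note beat = 2 sixteenth notes.
Convert each value to sixteenth notes: half = 8; half = 8; half = 8; half = 8; eighth = 2; dotted eighth = 3.
Total: 8 + 8 + 8 + 8 + 2 + 3 = 37.
37 ÷ 2 = 18.5 beats.

18.5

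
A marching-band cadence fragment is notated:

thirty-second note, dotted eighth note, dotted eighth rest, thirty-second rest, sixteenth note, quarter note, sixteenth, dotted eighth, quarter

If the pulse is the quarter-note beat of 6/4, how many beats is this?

One quarter-note beat = 8 thirty-second notes.
Each duration in thirty-second notes: thirty-second note = 1; dotted eighth note = 6; dotted eighth rest = 6; thirty-second rest = 1; sixteenth note = 2; quarter note = 8; sixteenth = 2; dotted eighth = 6; quarter = 8.
Total: 1 + 6 + 6 + 1 + 2 + 8 + 2 + 6 + 8 = 40.
40 ÷ 8 = 5 beats.

5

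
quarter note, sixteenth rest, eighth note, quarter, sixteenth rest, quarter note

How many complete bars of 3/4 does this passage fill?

1

One bar of 3/4 = 12 sixteenth notes.
Convert each value to sixteenth notes: quarter note = 4; sixteenth rest = 1; eighth note = 2; quarter = 4; sixteenth rest = 1; quarter note = 4.
Adding: 4 + 1 + 2 + 4 + 1 + 4 = 16.
16 ÷ 12 = 1 complete bar with 4 left over.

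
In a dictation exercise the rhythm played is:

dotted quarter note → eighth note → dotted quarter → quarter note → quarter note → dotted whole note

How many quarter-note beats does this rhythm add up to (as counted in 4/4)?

11.5

One quarter-note beat = 2 eighth notes.
Each duration in eighth notes: dotted quarter note = 3; eighth note = 1; dotted quarter = 3; quarter note = 2; quarter note = 2; dotted whole note = 12.
Sum: 3 + 1 + 3 + 2 + 2 + 12 = 23.
23 ÷ 2 = 11.5 beats.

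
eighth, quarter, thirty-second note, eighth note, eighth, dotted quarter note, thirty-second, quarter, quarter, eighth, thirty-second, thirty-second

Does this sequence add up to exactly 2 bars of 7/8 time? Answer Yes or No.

One bar of 7/8 = 28 thirty-second notes, so 2 bars = 56.
Express everything in thirty-second notes: eighth = 4; quarter = 8; thirty-second note = 1; eighth note = 4; eighth = 4; dotted quarter note = 12; thirty-second = 1; quarter = 8; quarter = 8; eighth = 4; thirty-second = 1; thirty-second = 1.
Altogether 4 + 8 + 1 + 4 + 4 + 12 + 1 + 8 + 8 + 4 + 1 + 1 = 56.
56 equals 56, so the answer is Yes.

Yes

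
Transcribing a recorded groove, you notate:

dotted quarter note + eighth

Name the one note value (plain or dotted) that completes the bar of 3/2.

The bar of 3/2 = 12 eighth notes.
Express everything in eighth notes: dotted quarter note = 3; eighth = 1.
Sum: 3 + 1 = 4.
Remaining: 12 − 4 = 8 eighth notes, which is a whole note.

whole note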